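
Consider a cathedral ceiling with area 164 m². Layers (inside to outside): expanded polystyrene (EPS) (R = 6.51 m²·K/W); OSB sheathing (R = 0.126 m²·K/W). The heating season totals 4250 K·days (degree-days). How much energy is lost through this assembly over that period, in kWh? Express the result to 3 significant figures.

2520 kWh

R_total = 6.51 + 0.126 = 6.636 m²·K/W
E = A × HDD × 24 / R / 1000 = 164 × 4250 × 24 / 6.636 / 1000 = 2521 kWh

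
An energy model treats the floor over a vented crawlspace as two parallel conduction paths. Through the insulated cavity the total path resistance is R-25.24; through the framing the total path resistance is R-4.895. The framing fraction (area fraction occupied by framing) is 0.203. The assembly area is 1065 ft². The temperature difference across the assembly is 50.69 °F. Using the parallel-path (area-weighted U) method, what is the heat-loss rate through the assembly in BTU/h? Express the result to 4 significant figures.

U_eff = 0.797/25.24 + 0.203/4.895 = 0.031577 + 0.041471 = 0.073048
R_eff = 1/U_eff = 13.69 ft²·°F·h/BTU
Q = 1065 × 50.69 / 13.69 = 3943.5 BTU/h

3943 BTU/h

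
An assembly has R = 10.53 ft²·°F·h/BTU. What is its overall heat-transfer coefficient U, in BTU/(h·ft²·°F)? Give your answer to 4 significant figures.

0.09497 BTU/(h·ft²·°F)

U = 1/R = 1/10.53 = 0.094967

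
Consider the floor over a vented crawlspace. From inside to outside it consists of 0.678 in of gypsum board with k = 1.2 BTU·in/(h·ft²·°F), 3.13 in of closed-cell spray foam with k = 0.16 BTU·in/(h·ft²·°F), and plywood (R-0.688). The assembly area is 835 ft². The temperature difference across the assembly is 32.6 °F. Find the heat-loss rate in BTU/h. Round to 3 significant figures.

0.678/1.2 = 0.565
3.13/0.16 = 19.56
R_total = 0.565 + 19.56 + 0.688 = 20.82 ft²·°F·h/BTU
Q = A·ΔT/R = 835 × 32.6 / 20.82 = 1308 BTU/h

1310 BTU/h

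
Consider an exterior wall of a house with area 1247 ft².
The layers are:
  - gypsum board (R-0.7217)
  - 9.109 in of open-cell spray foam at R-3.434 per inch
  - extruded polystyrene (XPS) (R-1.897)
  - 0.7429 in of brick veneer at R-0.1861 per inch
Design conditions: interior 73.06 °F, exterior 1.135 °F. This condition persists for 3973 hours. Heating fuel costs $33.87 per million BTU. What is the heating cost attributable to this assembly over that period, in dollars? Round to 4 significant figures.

9.109 × 3.434 = 31.28
0.7429 × 0.1861 = 0.13825
R_total = 0.7217 + 31.28 + 1.897 + 0.13825 = 34.037 ft²·°F·h/BTU
Q = 1247 × (73.06 − 1.135) / 34.037 = 2635.1 BTU/h
E = 2635.1 × 3973 = 10469000 BTU
Cost = 10469000/10⁶ × 33.87 = $354.59

354.6 dollars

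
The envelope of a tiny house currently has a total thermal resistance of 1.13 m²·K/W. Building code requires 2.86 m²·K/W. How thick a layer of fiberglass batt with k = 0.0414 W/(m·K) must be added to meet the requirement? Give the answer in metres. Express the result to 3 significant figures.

ΔR = 2.86 − 1.13 = 1.73 m²·K/W
L = ΔR × k = 1.73 × 0.0414 = 0.07162 m

0.0716 m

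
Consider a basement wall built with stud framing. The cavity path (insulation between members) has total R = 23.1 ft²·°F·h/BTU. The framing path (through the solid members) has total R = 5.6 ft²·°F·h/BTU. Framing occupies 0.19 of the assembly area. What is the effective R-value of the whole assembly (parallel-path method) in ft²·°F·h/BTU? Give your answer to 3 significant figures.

U_eff = 0.81/23.1 + 0.19/5.6 = 0.03506 + 0.03393 = 0.06899
R_eff = 1/U_eff = 14.49 ft²·°F·h/BTU

14.5 ft²·°F·h/BTU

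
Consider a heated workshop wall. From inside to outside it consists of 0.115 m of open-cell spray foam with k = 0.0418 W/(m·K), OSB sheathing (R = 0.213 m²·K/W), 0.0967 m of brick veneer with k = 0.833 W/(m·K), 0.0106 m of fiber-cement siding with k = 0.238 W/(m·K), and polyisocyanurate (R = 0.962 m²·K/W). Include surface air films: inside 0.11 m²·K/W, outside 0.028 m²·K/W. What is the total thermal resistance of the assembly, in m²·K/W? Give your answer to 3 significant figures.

4.22 m²·K/W

0.115/0.0418 = 2.751
0.0967/0.833 = 0.1161
0.0106/0.238 = 0.04454
R_total = 0.11 + 2.751 + 0.213 + 0.1161 + 0.04454 + 0.962 + 0.028 = 4.225 m²·K/W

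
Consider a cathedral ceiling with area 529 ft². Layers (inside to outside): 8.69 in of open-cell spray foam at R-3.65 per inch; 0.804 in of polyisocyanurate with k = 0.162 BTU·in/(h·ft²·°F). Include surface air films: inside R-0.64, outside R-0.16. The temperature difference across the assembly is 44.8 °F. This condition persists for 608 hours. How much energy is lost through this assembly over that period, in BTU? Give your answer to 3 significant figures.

8.69 × 3.65 = 31.72
0.804/0.162 = 4.963
R_total = 0.64 + 31.72 + 4.963 + 0.16 = 37.48 ft²·°F·h/BTU
Q = 529 × 44.8 / 37.48 = 632.3 BTU/h
E = 632.3 × 608 = 384400 BTU

384000 BTU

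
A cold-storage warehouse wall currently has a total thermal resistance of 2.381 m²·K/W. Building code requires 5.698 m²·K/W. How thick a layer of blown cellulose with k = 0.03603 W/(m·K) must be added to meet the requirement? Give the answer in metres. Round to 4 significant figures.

0.1195 m

ΔR = 5.698 − 2.381 = 3.317 m²·K/W
L = ΔR × k = 3.317 × 0.03603 = 0.11951 m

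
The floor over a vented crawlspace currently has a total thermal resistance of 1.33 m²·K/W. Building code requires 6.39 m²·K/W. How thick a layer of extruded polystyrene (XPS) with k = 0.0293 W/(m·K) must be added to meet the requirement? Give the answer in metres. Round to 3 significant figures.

0.148 m

ΔR = 6.39 − 1.33 = 5.06 m²·K/W
L = ΔR × k = 5.06 × 0.0293 = 0.1483 m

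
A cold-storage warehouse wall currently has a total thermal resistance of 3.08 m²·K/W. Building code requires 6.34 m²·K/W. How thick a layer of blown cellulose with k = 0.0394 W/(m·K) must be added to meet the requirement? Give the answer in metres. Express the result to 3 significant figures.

0.128 m

ΔR = 6.34 − 3.08 = 3.26 m²·K/W
L = ΔR × k = 3.26 × 0.0394 = 0.1284 m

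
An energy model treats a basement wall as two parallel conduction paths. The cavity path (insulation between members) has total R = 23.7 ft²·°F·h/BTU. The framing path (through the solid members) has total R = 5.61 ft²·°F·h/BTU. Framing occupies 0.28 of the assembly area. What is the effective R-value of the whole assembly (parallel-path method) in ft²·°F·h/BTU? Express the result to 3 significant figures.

U_eff = 0.72/23.7 + 0.28/5.61 = 0.03038 + 0.04991 = 0.08029
R_eff = 1/U_eff = 12.45 ft²·°F·h/BTU

12.5 ft²·°F·h/BTU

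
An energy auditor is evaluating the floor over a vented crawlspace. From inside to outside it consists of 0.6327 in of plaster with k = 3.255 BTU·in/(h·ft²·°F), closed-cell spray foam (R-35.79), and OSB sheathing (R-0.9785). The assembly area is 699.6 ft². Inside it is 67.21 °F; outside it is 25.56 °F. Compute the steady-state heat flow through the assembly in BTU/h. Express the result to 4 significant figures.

788.3 BTU/h

0.6327/3.255 = 0.19438
R_total = 0.19438 + 35.79 + 0.9785 = 36.963 ft²·°F·h/BTU
Q = A·ΔT/R = 699.6 × (67.21 − 25.56) / 36.963 = 788.31 BTU/h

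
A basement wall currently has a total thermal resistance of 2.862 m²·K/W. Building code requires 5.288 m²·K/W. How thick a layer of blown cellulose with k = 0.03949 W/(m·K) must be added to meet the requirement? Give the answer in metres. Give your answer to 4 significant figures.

0.09580 m

ΔR = 5.288 − 2.862 = 2.426 m²·K/W
L = ΔR × k = 2.426 × 0.03949 = 0.095803 m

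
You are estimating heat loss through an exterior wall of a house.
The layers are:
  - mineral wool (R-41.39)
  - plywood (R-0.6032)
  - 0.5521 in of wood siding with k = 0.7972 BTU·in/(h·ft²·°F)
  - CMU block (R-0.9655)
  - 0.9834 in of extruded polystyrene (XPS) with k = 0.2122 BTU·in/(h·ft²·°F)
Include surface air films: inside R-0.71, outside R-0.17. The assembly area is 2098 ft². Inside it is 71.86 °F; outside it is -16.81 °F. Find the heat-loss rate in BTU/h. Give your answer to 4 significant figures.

0.5521/0.7972 = 0.69255
0.9834/0.2122 = 4.6343
R_total = 0.71 + 41.39 + 0.6032 + 0.69255 + 0.9655 + 4.6343 + 0.17 = 49.166 ft²·°F·h/BTU
Q = A·ΔT/R = 2098 × (71.86 − (-16.81)) / 49.166 = 3783.7 BTU/h

3784 BTU/h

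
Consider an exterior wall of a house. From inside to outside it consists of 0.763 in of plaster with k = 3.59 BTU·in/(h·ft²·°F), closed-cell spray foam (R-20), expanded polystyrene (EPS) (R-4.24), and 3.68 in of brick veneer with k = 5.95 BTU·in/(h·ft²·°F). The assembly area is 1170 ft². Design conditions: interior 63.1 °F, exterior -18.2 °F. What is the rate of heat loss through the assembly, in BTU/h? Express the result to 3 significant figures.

0.763/3.59 = 0.2125
3.68/5.95 = 0.6185
R_total = 0.2125 + 20 + 4.24 + 0.6185 = 25.07 ft²·°F·h/BTU
Q = A·ΔT/R = 1170 × (63.1 − (-18.2)) / 25.07 = 3794 BTU/h

3790 BTU/h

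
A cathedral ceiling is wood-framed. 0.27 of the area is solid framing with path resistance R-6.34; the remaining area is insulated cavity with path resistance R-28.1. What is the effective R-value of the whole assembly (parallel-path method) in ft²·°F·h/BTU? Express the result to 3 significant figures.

14.6 ft²·°F·h/BTU

U_eff = 0.73/28.1 + 0.27/6.34 = 0.02598 + 0.04259 = 0.06857
R_eff = 1/U_eff = 14.58 ft²·°F·h/BTU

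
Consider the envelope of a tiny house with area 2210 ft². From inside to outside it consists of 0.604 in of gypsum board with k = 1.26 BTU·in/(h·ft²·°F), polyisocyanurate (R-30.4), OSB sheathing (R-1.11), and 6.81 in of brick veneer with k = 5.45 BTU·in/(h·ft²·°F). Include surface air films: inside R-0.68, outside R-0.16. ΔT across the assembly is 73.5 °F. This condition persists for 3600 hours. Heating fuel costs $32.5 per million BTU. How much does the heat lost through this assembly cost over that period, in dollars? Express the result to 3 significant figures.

558 dollars

0.604/1.26 = 0.4794
6.81/5.45 = 1.25
R_total = 0.68 + 0.4794 + 30.4 + 1.11 + 1.25 + 0.16 = 34.08 ft²·°F·h/BTU
Q = 2210 × 73.5 / 34.08 = 4766 BTU/h
E = 4766 × 3600 = 17160000 BTU
Cost = 17160000/10⁶ × 32.5 = $557.7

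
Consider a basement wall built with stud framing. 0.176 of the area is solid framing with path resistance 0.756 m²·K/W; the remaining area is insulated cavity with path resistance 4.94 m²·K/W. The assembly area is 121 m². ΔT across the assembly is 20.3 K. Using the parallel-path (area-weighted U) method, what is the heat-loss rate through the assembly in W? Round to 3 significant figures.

U_eff = 0.824/4.94 + 0.176/0.756 = 0.1668 + 0.2328 = 0.3996
R_eff = 1/U_eff = 2.502 m²·K/W
Q = 121 × 20.3 / 2.502 = 981.6 W

982 W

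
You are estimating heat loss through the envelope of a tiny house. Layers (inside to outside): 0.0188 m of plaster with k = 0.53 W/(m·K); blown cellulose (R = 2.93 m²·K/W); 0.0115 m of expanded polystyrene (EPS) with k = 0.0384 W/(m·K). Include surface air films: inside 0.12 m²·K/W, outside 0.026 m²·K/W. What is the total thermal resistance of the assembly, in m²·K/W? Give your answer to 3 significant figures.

0.0188/0.53 = 0.03547
0.0115/0.0384 = 0.2995
R_total = 0.12 + 0.03547 + 2.93 + 0.2995 + 0.026 = 3.411 m²·K/W

3.41 m²·K/W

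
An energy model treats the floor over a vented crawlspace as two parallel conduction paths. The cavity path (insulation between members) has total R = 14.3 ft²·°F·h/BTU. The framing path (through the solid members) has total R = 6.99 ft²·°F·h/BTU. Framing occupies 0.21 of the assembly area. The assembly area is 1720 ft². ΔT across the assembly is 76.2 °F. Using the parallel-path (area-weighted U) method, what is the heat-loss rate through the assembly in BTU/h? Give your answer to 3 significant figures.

U_eff = 0.79/14.3 + 0.21/6.99 = 0.05524 + 0.03004 = 0.08529
R_eff = 1/U_eff = 11.73 ft²·°F·h/BTU
Q = 1720 × 76.2 / 11.73 = 11180 BTU/h

11200 BTU/h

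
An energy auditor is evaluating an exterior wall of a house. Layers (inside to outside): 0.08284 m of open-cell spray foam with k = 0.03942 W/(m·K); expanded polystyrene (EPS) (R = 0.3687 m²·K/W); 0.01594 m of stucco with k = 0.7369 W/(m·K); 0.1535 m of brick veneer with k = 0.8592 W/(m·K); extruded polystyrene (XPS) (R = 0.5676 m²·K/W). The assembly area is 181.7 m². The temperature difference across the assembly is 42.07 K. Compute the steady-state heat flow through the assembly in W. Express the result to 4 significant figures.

0.08284/0.03942 = 2.1015
0.01594/0.7369 = 0.021631
0.1535/0.8592 = 0.17865
R_total = 2.1015 + 0.3687 + 0.021631 + 0.17865 + 0.5676 = 3.2381 m²·K/W
Q = A·ΔT/R = 181.7 × 42.07 / 3.2381 = 2360.7 W

2361 W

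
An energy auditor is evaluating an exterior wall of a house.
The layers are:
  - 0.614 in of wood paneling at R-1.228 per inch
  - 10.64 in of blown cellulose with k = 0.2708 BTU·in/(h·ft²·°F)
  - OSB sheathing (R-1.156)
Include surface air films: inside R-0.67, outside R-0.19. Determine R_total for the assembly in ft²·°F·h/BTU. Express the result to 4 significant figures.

42.06 ft²·°F·h/BTU

0.614 × 1.228 = 0.75399
10.64/0.2708 = 39.291
R_total = 0.67 + 0.75399 + 39.291 + 1.156 + 0.19 = 42.061 ft²·°F·h/BTU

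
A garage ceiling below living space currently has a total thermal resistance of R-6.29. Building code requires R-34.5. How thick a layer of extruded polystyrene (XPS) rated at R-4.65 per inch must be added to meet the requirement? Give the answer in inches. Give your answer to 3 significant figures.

6.07 in

ΔR = 34.5 − 6.29 = 28.21 ft²·°F·h/BTU
L = ΔR / (R/in) = 28.21/4.65 = 6.067 in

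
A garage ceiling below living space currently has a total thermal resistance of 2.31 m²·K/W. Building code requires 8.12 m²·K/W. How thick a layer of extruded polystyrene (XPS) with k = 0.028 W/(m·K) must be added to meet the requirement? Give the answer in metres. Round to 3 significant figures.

0.163 m

ΔR = 8.12 − 2.31 = 5.81 m²·K/W
L = ΔR × k = 5.81 × 0.028 = 0.1627 m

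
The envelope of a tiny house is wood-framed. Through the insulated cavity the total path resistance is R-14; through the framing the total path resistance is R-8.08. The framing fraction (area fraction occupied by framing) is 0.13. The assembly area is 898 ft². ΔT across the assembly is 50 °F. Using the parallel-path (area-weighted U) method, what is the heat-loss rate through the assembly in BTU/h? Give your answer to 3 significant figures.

3510 BTU/h

U_eff = 0.87/14 + 0.13/8.08 = 0.06214 + 0.01609 = 0.07823
R_eff = 1/U_eff = 12.78 ft²·°F·h/BTU
Q = 898 × 50 / 12.78 = 3513 BTU/h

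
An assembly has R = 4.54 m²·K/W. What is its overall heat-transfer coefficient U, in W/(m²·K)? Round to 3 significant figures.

0.220 W/(m²·K)

U = 1/R = 1/4.54 = 0.2203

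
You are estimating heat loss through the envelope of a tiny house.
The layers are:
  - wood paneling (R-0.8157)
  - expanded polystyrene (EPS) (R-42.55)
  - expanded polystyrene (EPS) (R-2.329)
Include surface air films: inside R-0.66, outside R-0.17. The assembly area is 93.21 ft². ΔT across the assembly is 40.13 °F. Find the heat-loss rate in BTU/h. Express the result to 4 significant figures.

R_total = 0.66 + 0.8157 + 42.55 + 2.329 + 0.17 = 46.525 ft²·°F·h/BTU
Q = A·ΔT/R = 93.21 × 40.13 / 46.525 = 80.399 BTU/h

80.40 BTU/h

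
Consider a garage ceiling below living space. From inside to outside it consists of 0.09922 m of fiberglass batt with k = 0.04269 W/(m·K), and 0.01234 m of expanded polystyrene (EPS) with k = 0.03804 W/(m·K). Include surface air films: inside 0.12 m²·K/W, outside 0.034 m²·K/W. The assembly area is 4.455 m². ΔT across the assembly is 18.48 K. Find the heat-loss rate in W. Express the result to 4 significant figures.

29.38 W

0.09922/0.04269 = 2.3242
0.01234/0.03804 = 0.3244
R_total = 0.12 + 2.3242 + 0.3244 + 0.034 = 2.8026 m²·K/W
Q = A·ΔT/R = 4.455 × 18.48 / 2.8026 = 29.376 W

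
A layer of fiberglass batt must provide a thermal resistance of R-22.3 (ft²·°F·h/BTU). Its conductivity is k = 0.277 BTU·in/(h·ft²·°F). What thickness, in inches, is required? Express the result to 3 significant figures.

6.18 in

L = R × k = 22.3 × 0.277 = 6.177 in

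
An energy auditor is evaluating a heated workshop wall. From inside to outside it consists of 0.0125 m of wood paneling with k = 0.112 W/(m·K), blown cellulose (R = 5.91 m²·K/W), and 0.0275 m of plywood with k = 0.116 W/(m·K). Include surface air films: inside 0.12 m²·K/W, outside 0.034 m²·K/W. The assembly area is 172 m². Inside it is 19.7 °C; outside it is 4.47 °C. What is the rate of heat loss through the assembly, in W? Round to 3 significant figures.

408 W

0.0125/0.112 = 0.1116
0.0275/0.116 = 0.2371
R_total = 0.12 + 0.1116 + 5.91 + 0.2371 + 0.034 = 6.413 m²·K/W
Q = A·ΔT/R = 172 × (19.7 − 4.47) / 6.413 = 408.5 W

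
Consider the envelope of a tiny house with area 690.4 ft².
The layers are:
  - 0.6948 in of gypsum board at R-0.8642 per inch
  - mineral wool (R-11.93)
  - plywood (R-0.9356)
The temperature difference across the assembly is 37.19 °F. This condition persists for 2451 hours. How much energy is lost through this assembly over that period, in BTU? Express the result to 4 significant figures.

4673000 BTU

0.6948 × 0.8642 = 0.60045
R_total = 0.60045 + 11.93 + 0.9356 = 13.466 ft²·°F·h/BTU
Q = 690.4 × 37.19 / 13.466 = 1906.7 BTU/h
E = 1906.7 × 2451 = 4673400 BTU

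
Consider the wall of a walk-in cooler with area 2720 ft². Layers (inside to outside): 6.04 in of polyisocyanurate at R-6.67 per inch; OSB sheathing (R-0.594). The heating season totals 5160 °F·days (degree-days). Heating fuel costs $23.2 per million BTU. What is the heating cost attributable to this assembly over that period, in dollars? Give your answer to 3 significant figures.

191 dollars

6.04 × 6.67 = 40.29
R_total = 40.29 + 0.594 = 40.88 ft²·°F·h/BTU
E = A × HDD × 24 / R = 2720 × 5160 × 24 / 40.88 = 8240000 BTU
Cost = 8240000/10⁶ × 23.2 = $191.2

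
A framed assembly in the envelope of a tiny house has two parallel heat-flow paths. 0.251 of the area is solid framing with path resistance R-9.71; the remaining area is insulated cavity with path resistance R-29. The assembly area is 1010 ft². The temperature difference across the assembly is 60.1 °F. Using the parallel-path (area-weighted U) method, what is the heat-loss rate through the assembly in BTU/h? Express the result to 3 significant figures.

U_eff = 0.749/29 + 0.251/9.71 = 0.02583 + 0.02585 = 0.05168
R_eff = 1/U_eff = 19.35 ft²·°F·h/BTU
Q = 1010 × 60.1 / 19.35 = 3137 BTU/h

3140 BTU/h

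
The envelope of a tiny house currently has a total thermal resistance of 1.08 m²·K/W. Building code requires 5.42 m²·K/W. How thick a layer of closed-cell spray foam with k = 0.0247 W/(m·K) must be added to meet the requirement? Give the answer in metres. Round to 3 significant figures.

0.107 m

ΔR = 5.42 − 1.08 = 4.34 m²·K/W
L = ΔR × k = 4.34 × 0.0247 = 0.1072 m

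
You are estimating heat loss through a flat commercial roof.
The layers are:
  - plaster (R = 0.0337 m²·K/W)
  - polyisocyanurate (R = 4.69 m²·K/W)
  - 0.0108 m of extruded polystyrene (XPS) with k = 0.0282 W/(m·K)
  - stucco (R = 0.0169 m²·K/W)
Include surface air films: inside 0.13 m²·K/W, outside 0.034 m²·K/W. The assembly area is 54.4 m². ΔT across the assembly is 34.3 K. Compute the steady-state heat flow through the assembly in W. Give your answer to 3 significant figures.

353 W

0.0108/0.0282 = 0.383
R_total = 0.13 + 0.0337 + 4.69 + 0.383 + 0.0169 + 0.034 = 5.288 m²·K/W
Q = A·ΔT/R = 54.4 × 34.3 / 5.288 = 352.9 W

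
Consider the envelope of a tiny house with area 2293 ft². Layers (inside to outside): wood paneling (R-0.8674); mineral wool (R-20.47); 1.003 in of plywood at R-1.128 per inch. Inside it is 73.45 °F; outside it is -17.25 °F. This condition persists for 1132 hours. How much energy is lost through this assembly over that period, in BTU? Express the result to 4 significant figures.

1.003 × 1.128 = 1.1314
R_total = 0.8674 + 20.47 + 1.1314 = 22.469 ft²·°F·h/BTU
Q = 2293 × (73.45 − (-17.25)) / 22.469 = 9256.2 BTU/h
E = 9256.2 × 1132 = 10478000 BTU

10480000 BTU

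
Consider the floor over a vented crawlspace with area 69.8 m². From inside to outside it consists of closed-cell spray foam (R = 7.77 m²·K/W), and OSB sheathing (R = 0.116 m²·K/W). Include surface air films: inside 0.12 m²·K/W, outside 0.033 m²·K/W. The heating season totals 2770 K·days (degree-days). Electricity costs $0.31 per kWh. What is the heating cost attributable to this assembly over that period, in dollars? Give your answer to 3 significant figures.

R_total = 0.12 + 7.77 + 0.116 + 0.033 = 8.039 m²·K/W
E = A × HDD × 24 / R / 1000 = 69.8 × 2770 × 24 / 8.039 / 1000 = 577.2 kWh
Cost = 577.2 × 0.31 = $178.9

179 dollars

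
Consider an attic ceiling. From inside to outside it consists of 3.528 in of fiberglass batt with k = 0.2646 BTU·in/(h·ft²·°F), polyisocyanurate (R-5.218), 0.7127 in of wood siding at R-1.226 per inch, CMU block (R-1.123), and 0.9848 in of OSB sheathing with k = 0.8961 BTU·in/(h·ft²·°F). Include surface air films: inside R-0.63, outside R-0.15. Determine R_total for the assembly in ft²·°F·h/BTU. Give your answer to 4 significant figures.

22.43 ft²·°F·h/BTU

3.528/0.2646 = 13.333
0.7127 × 1.226 = 0.87377
0.9848/0.8961 = 1.099
R_total = 0.63 + 13.333 + 5.218 + 0.87377 + 1.123 + 1.099 + 0.15 = 22.427 ft²·°F·h/BTU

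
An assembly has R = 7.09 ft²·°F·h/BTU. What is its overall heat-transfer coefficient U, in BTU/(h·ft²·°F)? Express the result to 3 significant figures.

U = 1/R = 1/7.09 = 0.141

0.141 BTU/(h·ft²·°F)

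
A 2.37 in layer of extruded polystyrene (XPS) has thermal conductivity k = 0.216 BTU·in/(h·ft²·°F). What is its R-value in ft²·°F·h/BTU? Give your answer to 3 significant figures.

R = L/k = 2.37/0.216 = 10.97 ft²·°F·h/BTU

11.0 ft²·°F·h/BTU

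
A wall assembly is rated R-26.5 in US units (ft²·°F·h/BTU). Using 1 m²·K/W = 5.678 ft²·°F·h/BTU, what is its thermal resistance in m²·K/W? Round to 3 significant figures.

4.67 m²·K/W

R_SI = 26.5/5.678 = 4.667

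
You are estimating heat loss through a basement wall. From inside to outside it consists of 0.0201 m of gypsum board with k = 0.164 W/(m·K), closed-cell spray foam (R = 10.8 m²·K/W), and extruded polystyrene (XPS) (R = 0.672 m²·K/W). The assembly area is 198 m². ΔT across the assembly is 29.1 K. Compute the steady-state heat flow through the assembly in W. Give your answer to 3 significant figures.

0.0201/0.164 = 0.1226
R_total = 0.1226 + 10.8 + 0.672 = 11.59 m²·K/W
Q = A·ΔT/R = 198 × 29.1 / 11.59 = 496.9 W

497 W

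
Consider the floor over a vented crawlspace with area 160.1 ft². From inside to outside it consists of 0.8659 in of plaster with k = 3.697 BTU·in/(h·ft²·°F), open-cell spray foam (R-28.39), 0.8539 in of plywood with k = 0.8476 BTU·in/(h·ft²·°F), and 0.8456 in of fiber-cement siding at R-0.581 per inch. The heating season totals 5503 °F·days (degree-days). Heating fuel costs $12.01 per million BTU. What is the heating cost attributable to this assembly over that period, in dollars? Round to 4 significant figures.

0.8659/3.697 = 0.23422
0.8539/0.8476 = 1.0074
0.8456 × 0.581 = 0.49129
R_total = 0.23422 + 28.39 + 1.0074 + 0.49129 = 30.123 ft²·°F·h/BTU
E = A × HDD × 24 / R = 160.1 × 5503 × 24 / 30.123 = 701950 BTU
Cost = 701950/10⁶ × 12.01 = $8.4304

8.430 dollars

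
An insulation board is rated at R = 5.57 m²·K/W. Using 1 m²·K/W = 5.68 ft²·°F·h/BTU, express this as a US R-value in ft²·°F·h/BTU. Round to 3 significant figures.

31.6 ft²·°F·h/BTU

R_US = 5.57 × 5.68 = 31.64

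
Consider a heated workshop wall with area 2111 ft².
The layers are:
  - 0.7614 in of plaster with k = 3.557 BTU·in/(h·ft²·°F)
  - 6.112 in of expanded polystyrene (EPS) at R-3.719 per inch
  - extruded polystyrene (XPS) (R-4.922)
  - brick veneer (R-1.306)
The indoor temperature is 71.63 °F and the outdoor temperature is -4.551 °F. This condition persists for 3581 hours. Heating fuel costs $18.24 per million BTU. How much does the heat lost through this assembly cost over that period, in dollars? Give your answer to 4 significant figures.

360.1 dollars

0.7614/3.557 = 0.21406
6.112 × 3.719 = 22.731
R_total = 0.21406 + 22.731 + 4.922 + 1.306 = 29.173 ft²·°F·h/BTU
Q = 2111 × (71.63 − (-4.551)) / 29.173 = 5512.6 BTU/h
E = 5512.6 × 3581 = 19741000 BTU
Cost = 19741000/10⁶ × 18.24 = $360.07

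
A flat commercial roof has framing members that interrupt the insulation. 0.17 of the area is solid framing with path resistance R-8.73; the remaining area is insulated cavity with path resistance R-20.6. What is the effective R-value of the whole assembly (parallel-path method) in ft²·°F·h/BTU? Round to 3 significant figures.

U_eff = 0.83/20.6 + 0.17/8.73 = 0.04029 + 0.01947 = 0.05976
R_eff = 1/U_eff = 16.73 ft²·°F·h/BTU

16.7 ft²·°F·h/BTU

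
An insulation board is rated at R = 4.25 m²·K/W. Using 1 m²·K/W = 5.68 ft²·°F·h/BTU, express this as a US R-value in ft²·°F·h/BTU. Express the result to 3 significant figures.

R_US = 4.25 × 5.68 = 24.14

24.1 ft²·°F·h/BTU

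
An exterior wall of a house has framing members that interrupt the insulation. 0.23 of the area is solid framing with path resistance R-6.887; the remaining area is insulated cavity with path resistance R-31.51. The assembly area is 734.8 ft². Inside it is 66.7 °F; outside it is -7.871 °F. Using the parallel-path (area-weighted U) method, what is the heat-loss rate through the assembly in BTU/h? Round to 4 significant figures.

U_eff = 0.77/31.51 + 0.23/6.887 = 0.024437 + 0.033396 = 0.057833
R_eff = 1/U_eff = 17.291 ft²·°F·h/BTU
Q = 734.8 × (66.7 − (-7.871)) / 17.291 = 3168.9 BTU/h

3169 BTU/h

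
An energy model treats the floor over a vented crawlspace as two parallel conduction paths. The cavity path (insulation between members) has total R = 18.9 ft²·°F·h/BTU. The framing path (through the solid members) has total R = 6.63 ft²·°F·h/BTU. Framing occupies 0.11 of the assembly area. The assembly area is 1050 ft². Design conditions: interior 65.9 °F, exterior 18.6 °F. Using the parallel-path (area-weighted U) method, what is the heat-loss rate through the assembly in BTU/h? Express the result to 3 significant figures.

U_eff = 0.89/18.9 + 0.11/6.63 = 0.04709 + 0.01659 = 0.06368
R_eff = 1/U_eff = 15.7 ft²·°F·h/BTU
Q = 1050 × (65.9 − 18.6) / 15.7 = 3163 BTU/h

3160 BTU/h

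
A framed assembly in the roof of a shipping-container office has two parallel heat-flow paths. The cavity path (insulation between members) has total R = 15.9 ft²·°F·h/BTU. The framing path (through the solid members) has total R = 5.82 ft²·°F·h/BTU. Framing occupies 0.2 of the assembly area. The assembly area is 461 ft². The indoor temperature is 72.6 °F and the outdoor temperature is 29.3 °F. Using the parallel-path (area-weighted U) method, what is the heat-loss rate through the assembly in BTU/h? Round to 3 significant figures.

U_eff = 0.8/15.9 + 0.2/5.82 = 0.05031 + 0.03436 = 0.08468
R_eff = 1/U_eff = 11.81 ft²·°F·h/BTU
Q = 461 × (72.6 − 29.3) / 11.81 = 1690 BTU/h

1690 BTU/h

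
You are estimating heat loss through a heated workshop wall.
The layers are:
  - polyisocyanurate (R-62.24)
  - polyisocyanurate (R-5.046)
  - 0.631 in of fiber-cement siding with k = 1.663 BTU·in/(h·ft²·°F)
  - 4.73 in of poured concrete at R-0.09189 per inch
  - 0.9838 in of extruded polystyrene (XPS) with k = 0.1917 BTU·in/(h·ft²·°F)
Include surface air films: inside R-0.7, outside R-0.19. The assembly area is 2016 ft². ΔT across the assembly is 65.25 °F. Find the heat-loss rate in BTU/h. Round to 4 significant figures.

0.631/1.663 = 0.37943
4.73 × 0.09189 = 0.43464
0.9838/0.1917 = 5.132
R_total = 0.7 + 62.24 + 5.046 + 0.37943 + 0.43464 + 5.132 + 0.19 = 74.122 ft²·°F·h/BTU
Q = A·ΔT/R = 2016 × 65.25 / 74.122 = 1774.7 BTU/h

1775 BTU/h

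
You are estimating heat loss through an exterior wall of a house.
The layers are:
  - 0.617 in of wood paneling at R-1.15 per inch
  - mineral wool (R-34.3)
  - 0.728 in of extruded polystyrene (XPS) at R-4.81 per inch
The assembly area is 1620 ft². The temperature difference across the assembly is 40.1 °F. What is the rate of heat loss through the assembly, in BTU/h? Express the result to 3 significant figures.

0.617 × 1.15 = 0.7095
0.728 × 4.81 = 3.502
R_total = 0.7095 + 34.3 + 3.502 = 38.51 ft²·°F·h/BTU
Q = A·ΔT/R = 1620 × 40.1 / 38.51 = 1687 BTU/h

1690 BTU/h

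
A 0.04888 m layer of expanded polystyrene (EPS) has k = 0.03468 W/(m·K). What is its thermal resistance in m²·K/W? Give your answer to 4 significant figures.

R = L/k = 0.04888/0.03468 = 1.4095 m²·K/W

1.409 m²·K/W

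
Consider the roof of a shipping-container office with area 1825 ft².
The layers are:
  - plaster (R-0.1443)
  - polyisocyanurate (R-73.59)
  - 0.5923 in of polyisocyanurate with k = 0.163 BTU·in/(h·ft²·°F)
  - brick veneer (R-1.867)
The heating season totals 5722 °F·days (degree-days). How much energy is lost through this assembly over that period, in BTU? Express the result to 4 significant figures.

0.5923/0.163 = 3.6337
R_total = 0.1443 + 73.59 + 3.6337 + 1.867 = 79.235 ft²·°F·h/BTU
E = A × HDD × 24 / R = 1825 × 5722 × 24 / 79.235 = 3163000 BTU

3163000 BTU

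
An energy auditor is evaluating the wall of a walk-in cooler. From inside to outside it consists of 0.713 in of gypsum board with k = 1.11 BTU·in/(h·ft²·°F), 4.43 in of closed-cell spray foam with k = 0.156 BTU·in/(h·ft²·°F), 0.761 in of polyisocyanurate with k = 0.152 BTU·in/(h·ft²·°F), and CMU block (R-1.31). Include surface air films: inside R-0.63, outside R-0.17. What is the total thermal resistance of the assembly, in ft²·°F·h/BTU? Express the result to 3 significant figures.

36.2 ft²·°F·h/BTU

0.713/1.11 = 0.6423
4.43/0.156 = 28.4
0.761/0.152 = 5.007
R_total = 0.63 + 0.6423 + 28.4 + 5.007 + 1.31 + 0.17 = 36.16 ft²·°F·h/BTU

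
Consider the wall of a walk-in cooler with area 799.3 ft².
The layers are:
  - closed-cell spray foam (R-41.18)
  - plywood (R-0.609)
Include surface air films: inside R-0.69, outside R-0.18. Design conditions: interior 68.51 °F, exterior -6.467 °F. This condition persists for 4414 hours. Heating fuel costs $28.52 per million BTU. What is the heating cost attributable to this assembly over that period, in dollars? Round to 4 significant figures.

R_total = 0.69 + 41.18 + 0.609 + 0.18 = 42.659 ft²·°F·h/BTU
Q = 799.3 × (68.51 − (-6.467)) / 42.659 = 1404.8 BTU/h
E = 1404.8 × 4414 = 6201000 BTU
Cost = 6201000/10⁶ × 28.52 = $176.85

176.9 dollars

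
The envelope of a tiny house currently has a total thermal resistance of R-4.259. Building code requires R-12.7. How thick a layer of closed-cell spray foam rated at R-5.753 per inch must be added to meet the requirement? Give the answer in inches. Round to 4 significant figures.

ΔR = 12.7 − 4.259 = 8.441 ft²·°F·h/BTU
L = ΔR / (R/in) = 8.441/5.753 = 1.4672 in

1.467 in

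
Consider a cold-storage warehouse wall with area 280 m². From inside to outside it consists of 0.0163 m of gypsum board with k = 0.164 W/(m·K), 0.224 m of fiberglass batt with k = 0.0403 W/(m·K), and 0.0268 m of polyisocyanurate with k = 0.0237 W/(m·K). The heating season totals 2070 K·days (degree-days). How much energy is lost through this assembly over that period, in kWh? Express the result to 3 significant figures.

0.0163/0.164 = 0.09939
0.224/0.0403 = 5.558
0.0268/0.0237 = 1.131
R_total = 0.09939 + 5.558 + 1.131 = 6.789 m²·K/W
E = A × HDD × 24 / R / 1000 = 280 × 2070 × 24 / 6.789 / 1000 = 2049 kWh

2050 kWh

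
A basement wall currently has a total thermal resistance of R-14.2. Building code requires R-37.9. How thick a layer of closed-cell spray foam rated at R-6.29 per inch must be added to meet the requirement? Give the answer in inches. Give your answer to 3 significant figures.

ΔR = 37.9 − 14.2 = 23.7 ft²·°F·h/BTU
L = ΔR / (R/in) = 23.7/6.29 = 3.768 in

3.77 in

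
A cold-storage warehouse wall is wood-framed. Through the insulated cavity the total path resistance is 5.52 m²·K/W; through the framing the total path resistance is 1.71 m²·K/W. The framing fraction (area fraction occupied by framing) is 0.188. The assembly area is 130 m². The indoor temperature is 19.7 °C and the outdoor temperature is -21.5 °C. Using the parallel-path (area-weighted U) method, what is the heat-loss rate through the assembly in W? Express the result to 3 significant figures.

U_eff = 0.812/5.52 + 0.188/1.71 = 0.1471 + 0.1099 = 0.257
R_eff = 1/U_eff = 3.89 m²·K/W
Q = 130 × (19.7 − (-21.5)) / 3.89 = 1377 W

1380 W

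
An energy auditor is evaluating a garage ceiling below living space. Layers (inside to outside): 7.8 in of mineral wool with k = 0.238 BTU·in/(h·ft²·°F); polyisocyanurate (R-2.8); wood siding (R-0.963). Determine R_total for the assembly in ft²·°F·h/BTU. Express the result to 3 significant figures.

7.8/0.238 = 32.77
R_total = 32.77 + 2.8 + 0.963 = 36.54 ft²·°F·h/BTU

36.5 ft²·°F·h/BTU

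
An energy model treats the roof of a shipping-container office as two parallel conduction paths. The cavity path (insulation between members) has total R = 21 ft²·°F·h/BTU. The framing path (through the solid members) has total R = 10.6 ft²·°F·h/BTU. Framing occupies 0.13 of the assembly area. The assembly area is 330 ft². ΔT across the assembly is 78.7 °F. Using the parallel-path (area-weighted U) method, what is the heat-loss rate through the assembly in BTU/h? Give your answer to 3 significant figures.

U_eff = 0.87/21 + 0.13/10.6 = 0.04143 + 0.01226 = 0.05369
R_eff = 1/U_eff = 18.62 ft²·°F·h/BTU
Q = 330 × 78.7 / 18.62 = 1394 BTU/h

1390 BTU/h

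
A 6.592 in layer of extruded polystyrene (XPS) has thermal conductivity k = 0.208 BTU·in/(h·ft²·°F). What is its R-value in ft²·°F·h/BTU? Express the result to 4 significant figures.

31.69 ft²·°F·h/BTU

R = L/k = 6.592/0.208 = 31.692 ft²·°F·h/BTU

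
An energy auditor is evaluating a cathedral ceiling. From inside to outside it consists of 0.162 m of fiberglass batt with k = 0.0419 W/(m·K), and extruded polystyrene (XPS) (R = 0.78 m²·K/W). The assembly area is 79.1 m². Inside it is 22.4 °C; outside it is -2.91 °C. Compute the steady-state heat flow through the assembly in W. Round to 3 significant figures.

0.162/0.0419 = 3.866
R_total = 3.866 + 0.78 = 4.646 m²·K/W
Q = A·ΔT/R = 79.1 × (22.4 − (-2.91)) / 4.646 = 430.9 W

431 W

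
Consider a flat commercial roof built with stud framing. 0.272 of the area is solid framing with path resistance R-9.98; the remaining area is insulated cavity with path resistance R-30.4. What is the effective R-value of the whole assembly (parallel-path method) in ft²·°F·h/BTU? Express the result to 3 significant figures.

U_eff = 0.728/30.4 + 0.272/9.98 = 0.02395 + 0.02725 = 0.0512
R_eff = 1/U_eff = 19.53 ft²·°F·h/BTU

19.5 ft²·°F·h/BTU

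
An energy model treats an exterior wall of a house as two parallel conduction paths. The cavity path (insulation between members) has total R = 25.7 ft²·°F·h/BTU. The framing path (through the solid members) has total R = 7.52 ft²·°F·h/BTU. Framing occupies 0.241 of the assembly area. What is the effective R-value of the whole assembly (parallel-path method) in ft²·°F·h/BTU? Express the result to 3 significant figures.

U_eff = 0.759/25.7 + 0.241/7.52 = 0.02953 + 0.03205 = 0.06158
R_eff = 1/U_eff = 16.24 ft²·°F·h/BTU

16.2 ft²·°F·h/BTU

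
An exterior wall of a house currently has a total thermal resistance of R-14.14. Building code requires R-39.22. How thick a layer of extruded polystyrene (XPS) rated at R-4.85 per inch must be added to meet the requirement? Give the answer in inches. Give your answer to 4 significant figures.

5.171 in

ΔR = 39.22 − 14.14 = 25.08 ft²·°F·h/BTU
L = ΔR / (R/in) = 25.08/4.85 = 5.1711 in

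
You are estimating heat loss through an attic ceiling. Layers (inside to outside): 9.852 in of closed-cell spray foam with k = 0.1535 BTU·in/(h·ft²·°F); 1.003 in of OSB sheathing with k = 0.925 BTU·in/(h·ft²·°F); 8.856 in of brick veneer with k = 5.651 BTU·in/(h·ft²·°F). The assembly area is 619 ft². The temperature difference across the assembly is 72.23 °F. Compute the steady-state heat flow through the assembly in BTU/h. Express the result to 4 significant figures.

669.0 BTU/h

9.852/0.1535 = 64.182
1.003/0.925 = 1.0843
8.856/5.651 = 1.5672
R_total = 64.182 + 1.0843 + 1.5672 = 66.834 ft²·°F·h/BTU
Q = A·ΔT/R = 619 × 72.23 / 66.834 = 668.98 BTU/h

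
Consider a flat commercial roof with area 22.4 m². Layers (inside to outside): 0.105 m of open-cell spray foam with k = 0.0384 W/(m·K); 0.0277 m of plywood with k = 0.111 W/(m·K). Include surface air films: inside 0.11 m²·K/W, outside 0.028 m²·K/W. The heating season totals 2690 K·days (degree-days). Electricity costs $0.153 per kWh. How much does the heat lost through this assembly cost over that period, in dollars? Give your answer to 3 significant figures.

70.9 dollars

0.105/0.0384 = 2.734
0.0277/0.111 = 0.2495
R_total = 0.11 + 2.734 + 0.2495 + 0.028 = 3.122 m²·K/W
E = A × HDD × 24 / R / 1000 = 22.4 × 2690 × 24 / 3.122 / 1000 = 463.2 kWh
Cost = 463.2 × 0.153 = $70.87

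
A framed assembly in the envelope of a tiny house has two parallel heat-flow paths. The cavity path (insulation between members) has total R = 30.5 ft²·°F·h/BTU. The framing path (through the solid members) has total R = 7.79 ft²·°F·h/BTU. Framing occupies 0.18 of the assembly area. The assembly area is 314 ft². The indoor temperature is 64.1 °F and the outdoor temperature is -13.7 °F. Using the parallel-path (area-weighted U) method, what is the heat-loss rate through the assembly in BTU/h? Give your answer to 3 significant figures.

U_eff = 0.82/30.5 + 0.18/7.79 = 0.02689 + 0.02311 = 0.04999
R_eff = 1/U_eff = 20 ft²·°F·h/BTU
Q = 314 × (64.1 − (-13.7)) / 20 = 1221 BTU/h

1220 BTU/h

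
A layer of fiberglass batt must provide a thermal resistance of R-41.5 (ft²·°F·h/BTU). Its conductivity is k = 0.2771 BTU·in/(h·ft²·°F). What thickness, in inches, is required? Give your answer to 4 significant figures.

L = R × k = 41.5 × 0.2771 = 11.5 in

11.50 in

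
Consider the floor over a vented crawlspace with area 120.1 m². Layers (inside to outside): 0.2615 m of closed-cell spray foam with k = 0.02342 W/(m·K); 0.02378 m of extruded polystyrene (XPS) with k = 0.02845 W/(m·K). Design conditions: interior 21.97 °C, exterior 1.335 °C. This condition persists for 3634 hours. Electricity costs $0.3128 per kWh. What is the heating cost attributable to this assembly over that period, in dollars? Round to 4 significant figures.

0.2615/0.02342 = 11.166
0.02378/0.02845 = 0.83585
R_total = 11.166 + 0.83585 = 12.002 m²·K/W
Q = 120.1 × (21.97 − 1.335) / 12.002 = 206.5 W
E = 206.5 W × 3634 h / 1000 = 750.41 kWh
Cost = 750.41 × 0.3128 = $234.73

234.7 dollars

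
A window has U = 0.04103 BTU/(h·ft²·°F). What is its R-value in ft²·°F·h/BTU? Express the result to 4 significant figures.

24.37 ft²·°F·h/BTU

R = 1/U = 1/0.04103 = 24.372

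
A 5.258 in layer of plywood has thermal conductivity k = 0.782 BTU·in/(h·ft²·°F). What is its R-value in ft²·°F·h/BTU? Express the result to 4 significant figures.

R = L/k = 5.258/0.782 = 6.7238 ft²·°F·h/BTU

6.724 ft²·°F·h/BTU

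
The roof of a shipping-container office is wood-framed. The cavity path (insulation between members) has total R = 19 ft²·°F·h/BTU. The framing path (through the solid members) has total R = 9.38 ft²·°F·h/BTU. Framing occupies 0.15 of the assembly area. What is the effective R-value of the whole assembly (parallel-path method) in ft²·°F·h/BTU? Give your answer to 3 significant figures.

U_eff = 0.85/19 + 0.15/9.38 = 0.04474 + 0.01599 = 0.06073
R_eff = 1/U_eff = 16.47 ft²·°F·h/BTU

16.5 ft²·°F·h/BTU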